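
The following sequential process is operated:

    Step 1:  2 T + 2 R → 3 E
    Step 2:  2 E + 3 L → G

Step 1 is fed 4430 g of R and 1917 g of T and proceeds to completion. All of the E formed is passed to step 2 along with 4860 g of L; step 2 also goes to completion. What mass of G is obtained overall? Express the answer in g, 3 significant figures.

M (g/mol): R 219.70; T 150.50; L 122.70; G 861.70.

8230 g

Step 1:
n(R) = 4430 / 219.70 = 20.16 mol
n(T) = 1917 / 150.50 = 12.74 mol
n/ν for R = 20.16/2 = 10.08
n/ν for T = 12.74/2 = 6.370
Smallest n/ν is T → limiting reagent.
n(E) produced = (3/2) × 12.74 = 19.11 mol
Step 2:
n(E) available = 19.11 mol
n(L) = 4860 / 122.70 = 39.61 mol
n/ν for E = 19.11/2 = 9.555
n/ν for L = 39.61/3 = 13.20
Smallest n/ν is E → limiting reagent.
n(G) = (1/2) × 19.11 = 9.555 mol
mass = 9.555 × 861.70 = 8234 g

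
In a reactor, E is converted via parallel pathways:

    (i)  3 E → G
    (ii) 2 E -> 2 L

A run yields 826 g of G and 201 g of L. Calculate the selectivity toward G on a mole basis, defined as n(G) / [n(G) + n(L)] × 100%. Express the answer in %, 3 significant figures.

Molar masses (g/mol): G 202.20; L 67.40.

n(G) = 826 / 202.20 = 4.085 mol
n(L) = 201 / 67.40 = 2.982 mol
selectivity = 4.085/(4.085+2.982) × 100 = 57.80 %

57.8 %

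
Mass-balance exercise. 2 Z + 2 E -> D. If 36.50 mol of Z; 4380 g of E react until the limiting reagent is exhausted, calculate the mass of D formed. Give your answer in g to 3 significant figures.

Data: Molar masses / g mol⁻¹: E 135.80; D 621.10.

10000 g

n(Z) = 36.50 mol
n(E) = 4380 / 135.80 = 32.25 mol
n/ν for Z = 36.50/2 = 18.25
n/ν for E = 32.25/2 = 16.13
Smallest n/ν is E → limiting reagent.
n(D) = (1/2) × 32.25 = 16.13 mol
mass = 16.13 × 621.10 = 10020 g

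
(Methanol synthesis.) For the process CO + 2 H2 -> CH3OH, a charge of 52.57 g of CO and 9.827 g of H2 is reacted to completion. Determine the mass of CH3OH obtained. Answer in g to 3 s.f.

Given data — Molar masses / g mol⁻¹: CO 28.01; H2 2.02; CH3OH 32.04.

n(CO) = 52.57 / 28.01 = 1.877 mol
n(H2) = 9.827 / 2.02 = 4.865 mol
n/ν → CO: 1.877, H2: 2.433; CO is limiting.
n(CH3OH) = (1/1) × 1.877 = 1.877 mol
mass = 1.877 × 32.04 = 60.14 g

60.1 g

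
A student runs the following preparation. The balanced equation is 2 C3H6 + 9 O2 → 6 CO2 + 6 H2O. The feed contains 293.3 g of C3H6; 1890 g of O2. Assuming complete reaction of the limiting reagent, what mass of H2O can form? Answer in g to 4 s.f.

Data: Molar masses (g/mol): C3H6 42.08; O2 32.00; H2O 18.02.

n(C3H6) = 293.3 / 42.08 = 6.970 mol
n(O2) = 1890 / 32.00 = 59.06 mol
n/ν → C3H6: 3.485, O2: 6.562; C3H6 is limiting.
n(H2O) = (6/2) × 6.970 = 20.91 mol
mass = 20.91 × 18.02 = 376.8 g

376.8 g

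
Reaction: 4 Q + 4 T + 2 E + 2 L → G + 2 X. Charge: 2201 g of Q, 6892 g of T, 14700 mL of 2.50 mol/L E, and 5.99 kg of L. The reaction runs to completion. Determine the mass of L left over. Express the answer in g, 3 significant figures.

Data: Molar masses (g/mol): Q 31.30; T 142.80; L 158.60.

2160 g

n(Q) = 2201 / 31.30 = 70.32 mol
n(T) = 6892 / 142.80 = 48.26 mol
n(E) = 2.50 × 14700/1000 = 36.75 mol
n(L) = 5.990×1000 / 158.60 = 37.77 mol
n/ν for Q = 70.32/4 = 17.58
n/ν for T = 48.26/4 = 12.07
n/ν for E = 36.75/2 = 18.38
n/ν for L = 37.77/2 = 18.89
Smallest n/ν is T → limiting reagent.
L consumed = (2/4) × 48.26 = 24.13 mol
L remaining = 37.77 − 24.13 = 13.64 mol
mass = 13.64 × 158.60 = 2163 g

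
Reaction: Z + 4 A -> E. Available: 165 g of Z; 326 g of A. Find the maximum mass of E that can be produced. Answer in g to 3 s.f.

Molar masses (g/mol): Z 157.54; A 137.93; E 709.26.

n(Z) = 165.0 / 157.54 = 1.047 mol
n(A) = 326.0 / 137.93 = 2.364 mol
n/ν for Z = 1.047/1 = 1.047
n/ν for A = 2.364/4 = 0.5910
Smallest n/ν is A → limiting reagent.
n(E) = (1/4) × 2.364 = 0.5910 mol
mass = 0.5910 × 709.26 = 419.2 g

419 g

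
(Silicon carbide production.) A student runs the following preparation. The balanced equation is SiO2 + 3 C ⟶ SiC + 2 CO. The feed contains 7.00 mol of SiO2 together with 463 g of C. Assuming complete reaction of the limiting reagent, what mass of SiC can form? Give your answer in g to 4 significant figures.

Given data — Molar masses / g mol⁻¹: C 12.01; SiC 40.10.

n(SiO2) = 7.000 mol
n(C) = 463.0 / 12.01 = 38.55 mol
n/ν for SiO2 = 7.000/1 = 7.000
n/ν for C = 38.55/3 = 12.85
Smallest n/ν is SiO2 → limiting reagent.
n(SiC) = (1/1) × 7.000 = 7.000 mol
mass = 7.000 × 40.10 = 280.7 g

280.7 g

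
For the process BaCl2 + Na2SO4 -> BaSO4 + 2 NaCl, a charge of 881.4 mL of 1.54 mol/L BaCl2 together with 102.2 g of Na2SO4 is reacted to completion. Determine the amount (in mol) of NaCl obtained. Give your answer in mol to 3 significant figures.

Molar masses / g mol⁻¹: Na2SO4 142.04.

1.44 mol

n(BaCl2) = 1.54 × 881.4/1000 = 1.357 mol
n(Na2SO4) = 102.2 / 142.04 = 0.7195 mol
n/ν → BaCl2: 1.357, Na2SO4: 0.7195; Na2SO4 is limiting.
n(NaCl) = (2/1) × 0.7195 = 1.439 mol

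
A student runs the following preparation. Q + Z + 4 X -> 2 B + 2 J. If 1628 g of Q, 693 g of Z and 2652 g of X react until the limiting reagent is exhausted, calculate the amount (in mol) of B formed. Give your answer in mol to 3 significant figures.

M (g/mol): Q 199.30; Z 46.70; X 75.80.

n(Q) = 1628 / 199.30 = 8.169 mol
n(Z) = 693.0 / 46.70 = 14.84 mol
n(X) = 2652 / 75.80 = 34.99 mol
n/ν → Q: 8.169, Z: 14.84, X: 8.748; Q is limiting.
n(B) = (2/1) × 8.169 = 16.34 mol

16.3 mol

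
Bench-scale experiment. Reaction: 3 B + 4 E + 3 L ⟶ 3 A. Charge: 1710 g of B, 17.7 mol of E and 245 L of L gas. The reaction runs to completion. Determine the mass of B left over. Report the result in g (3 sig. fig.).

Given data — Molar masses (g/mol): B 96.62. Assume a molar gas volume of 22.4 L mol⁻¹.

653 g

n(B) = 1710 / 96.62 = 17.70 mol
n(E) = 17.70 mol
n(L) = 245.0 / 22.4 = 10.94 mol
n/ν for B = 17.70/3 = 5.900
n/ν for E = 17.70/4 = 4.425
n/ν for L = 10.94/3 = 3.647
Smallest n/ν is L → limiting reagent.
B consumed = (3/3) × 10.94 = 10.94 mol
B remaining = 17.70 − 10.94 = 6.760 mol
mass = 6.760 × 96.62 = 653.2 g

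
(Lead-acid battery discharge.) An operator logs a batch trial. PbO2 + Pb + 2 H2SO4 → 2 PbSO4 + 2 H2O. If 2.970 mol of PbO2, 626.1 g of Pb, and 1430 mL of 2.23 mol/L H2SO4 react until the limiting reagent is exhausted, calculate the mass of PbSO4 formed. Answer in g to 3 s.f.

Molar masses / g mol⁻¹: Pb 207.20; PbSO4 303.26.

967 g

n(PbO2) = 2.970 mol
n(Pb) = 626.1 / 207.20 = 3.022 mol
n(H2SO4) = 2.23 × 1430/1000 = 3.189 mol
n/ν → PbO2: 2.970, Pb: 3.022, H2SO4: 1.595; H2SO4 is limiting.
n(PbSO4) = (2/2) × 3.189 = 3.189 mol
mass = 3.189 × 303.26 = 967.1 g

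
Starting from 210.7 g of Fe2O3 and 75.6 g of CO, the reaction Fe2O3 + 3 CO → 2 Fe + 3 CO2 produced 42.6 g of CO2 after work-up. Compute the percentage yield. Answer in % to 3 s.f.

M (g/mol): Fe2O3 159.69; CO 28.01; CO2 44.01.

n(Fe2O3) = 210.7 / 159.69 = 1.319 mol
n(CO) = 75.60 / 28.01 = 2.699 mol
n/ν → Fe2O3: 1.319, CO: 0.8997; CO is limiting.
theoretical n(CO2) = (3/3) × 2.699 = 2.699 mol → 118.8 g
% yield = 42.6 / 118.8 × 100 = 35.86 %

35.9 %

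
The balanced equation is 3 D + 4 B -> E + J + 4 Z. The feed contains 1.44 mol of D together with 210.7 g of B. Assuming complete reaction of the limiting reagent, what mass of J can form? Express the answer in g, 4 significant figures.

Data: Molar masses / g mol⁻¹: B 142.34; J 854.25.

n(D) = 1.440 mol
n(B) = 210.7 / 142.34 = 1.480 mol
n/ν for D = 1.440/3 = 0.4800
n/ν for B = 1.480/4 = 0.3700
Smallest n/ν is B → limiting reagent.
n(J) = (1/4) × 1.480 = 0.3700 mol
mass = 0.3700 × 854.25 = 316.1 g

316.1 g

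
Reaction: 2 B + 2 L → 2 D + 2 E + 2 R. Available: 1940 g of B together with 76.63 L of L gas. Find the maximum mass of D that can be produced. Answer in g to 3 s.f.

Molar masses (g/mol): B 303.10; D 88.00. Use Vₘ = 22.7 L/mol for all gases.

297 g

n(B) = 1940 / 303.10 = 6.401 mol
n(L) = 76.63 / 22.7 = 3.376 mol
n/ν for B = 6.401/2 = 3.201
n/ν for L = 3.376/2 = 1.688
Smallest n/ν is L → limiting reagent.
n(D) = (2/2) × 3.376 = 3.376 mol
mass = 3.376 × 88.00 = 297.1 g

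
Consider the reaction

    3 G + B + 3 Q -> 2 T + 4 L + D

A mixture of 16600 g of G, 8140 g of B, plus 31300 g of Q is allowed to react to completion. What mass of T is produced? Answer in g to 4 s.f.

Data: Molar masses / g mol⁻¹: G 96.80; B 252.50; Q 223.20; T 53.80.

n(G) = 16600 / 96.80 = 171.5 mol
n(B) = 8140 / 252.50 = 32.24 mol
n(Q) = 31300 / 223.20 = 140.2 mol
n/ν → G: 57.17, B: 32.24, Q: 46.73; B is limiting.
n(T) = (2/1) × 32.24 = 64.48 mol
mass = 64.48 × 53.80 = 3469 g

3469 g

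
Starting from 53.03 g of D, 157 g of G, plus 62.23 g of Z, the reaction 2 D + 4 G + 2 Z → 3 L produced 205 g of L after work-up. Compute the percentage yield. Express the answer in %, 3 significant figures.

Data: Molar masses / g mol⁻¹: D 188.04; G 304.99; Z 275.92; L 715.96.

84.6 %

n(D) = 53.03 / 188.04 = 0.2820 mol
n(G) = 157.0 / 304.99 = 0.5148 mol
n(Z) = 62.23 / 275.92 = 0.2255 mol
n/ν → D: 0.1410, G: 0.1287, Z: 0.1128; Z is limiting.
theoretical n(L) = (3/2) × 0.2255 = 0.3383 mol → 242.2 g
% yield = 205 / 242.2 × 100 = 84.64 %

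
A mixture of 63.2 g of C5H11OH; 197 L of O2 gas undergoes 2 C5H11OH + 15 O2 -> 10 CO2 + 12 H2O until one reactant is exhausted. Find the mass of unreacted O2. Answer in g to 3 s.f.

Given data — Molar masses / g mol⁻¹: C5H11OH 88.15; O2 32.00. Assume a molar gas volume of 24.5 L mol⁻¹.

n(C5H11OH) = 63.20 / 88.15 = 0.7170 mol
n(O2) = 197.0 / 24.5 = 8.041 mol
n/ν for C5H11OH = 0.7170/2 = 0.3585
n/ν for O2 = 8.041/15 = 0.5361
Smallest n/ν is C5H11OH → limiting reagent.
O2 consumed = (15/2) × 0.7170 = 5.378 mol
O2 remaining = 8.041 − 5.378 = 2.663 mol
mass = 2.663 × 32.00 = 85.22 g

85.2 g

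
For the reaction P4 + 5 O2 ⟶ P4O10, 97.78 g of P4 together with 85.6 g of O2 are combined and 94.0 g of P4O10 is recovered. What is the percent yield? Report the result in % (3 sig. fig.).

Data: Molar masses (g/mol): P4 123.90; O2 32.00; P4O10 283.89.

n(P4) = 97.78 / 123.90 = 0.7892 mol
n(O2) = 85.60 / 32.00 = 2.675 mol
n/ν → P4: 0.7892, O2: 0.5350; O2 is limiting.
theoretical n(P4O10) = (1/5) × 2.675 = 0.5350 mol → 151.9 g
% yield = 94.0 / 151.9 × 100 = 61.88 %

61.9 %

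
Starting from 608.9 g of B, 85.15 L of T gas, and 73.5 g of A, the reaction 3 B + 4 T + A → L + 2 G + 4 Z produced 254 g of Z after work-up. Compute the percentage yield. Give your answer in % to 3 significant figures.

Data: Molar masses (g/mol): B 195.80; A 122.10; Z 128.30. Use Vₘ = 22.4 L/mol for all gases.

82.2 %

n(B) = 608.9 / 195.80 = 3.110 mol
n(T) = 85.15 / 22.4 = 3.801 mol
n(A) = 73.50 / 122.10 = 0.6020 mol
n/ν for B = 3.110/3 = 1.037
n/ν for T = 3.801/4 = 0.9503
n/ν for A = 0.6020/1 = 0.6020
Smallest n/ν is A → limiting reagent.
theoretical n(Z) = (4/1) × 0.6020 = 2.408 mol → 308.9 g
% yield = 254 / 308.9 × 100 = 82.23 %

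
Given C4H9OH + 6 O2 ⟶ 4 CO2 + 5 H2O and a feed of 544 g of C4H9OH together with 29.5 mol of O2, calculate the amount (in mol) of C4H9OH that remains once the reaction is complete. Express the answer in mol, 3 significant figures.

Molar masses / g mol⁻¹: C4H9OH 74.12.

n(C4H9OH) = 544.0 / 74.12 = 7.339 mol
n(O2) = 29.50 mol
n/ν for C4H9OH = 7.339/1 = 7.339
n/ν for O2 = 29.50/6 = 4.917
Smallest n/ν is O2 → limiting reagent.
C4H9OH consumed = (1/6) × 29.50 = 4.917 mol
C4H9OH remaining = 7.339 − 4.917 = 2.422 mol

2.42 mol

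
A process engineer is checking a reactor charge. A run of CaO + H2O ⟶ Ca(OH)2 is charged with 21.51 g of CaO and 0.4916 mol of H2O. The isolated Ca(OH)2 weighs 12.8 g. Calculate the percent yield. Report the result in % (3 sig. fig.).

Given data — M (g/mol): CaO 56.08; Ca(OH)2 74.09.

n(CaO) = 21.51 / 56.08 = 0.3836 mol
n(H2O) = 0.4916 mol
n/ν → CaO: 0.3836, H2O: 0.4916; CaO is limiting.
theoretical n(Ca(OH)2) = (1/1) × 0.3836 = 0.3836 mol → 28.42 g
% yield = 12.8 / 28.42 × 100 = 45.04 %

45.0 %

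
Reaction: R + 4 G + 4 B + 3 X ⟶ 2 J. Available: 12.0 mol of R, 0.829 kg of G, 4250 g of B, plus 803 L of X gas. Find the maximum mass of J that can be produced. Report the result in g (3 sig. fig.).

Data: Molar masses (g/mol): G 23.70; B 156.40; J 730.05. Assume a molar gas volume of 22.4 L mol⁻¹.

n(R) = 12.00 mol
n(G) = 0.8290×1000 / 23.70 = 34.98 mol
n(B) = 4250 / 156.40 = 27.17 mol
n(X) = 803.0 / 22.4 = 35.85 mol
n/ν for R = 12.00/1 = 12.00
n/ν for G = 34.98/4 = 8.745
n/ν for B = 27.17/4 = 6.793
n/ν for X = 35.85/3 = 11.95
Smallest n/ν is B → limiting reagent.
n(J) = (2/4) × 27.17 = 13.59 mol
mass = 13.59 × 730.05 = 9921 g

9920 g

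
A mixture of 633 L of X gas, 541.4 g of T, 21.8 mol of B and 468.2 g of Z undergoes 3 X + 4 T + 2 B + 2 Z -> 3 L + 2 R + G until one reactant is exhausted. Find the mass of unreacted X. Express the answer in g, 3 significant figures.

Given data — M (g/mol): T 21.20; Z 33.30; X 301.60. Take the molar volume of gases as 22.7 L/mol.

n(X) = 633.0 / 22.7 = 27.89 mol
n(T) = 541.4 / 21.20 = 25.54 mol
n(B) = 21.80 mol
n(Z) = 468.2 / 33.30 = 14.06 mol
n/ν → X: 9.297, T: 6.385, B: 10.90, Z: 7.030; T is limiting.
X consumed = (3/4) × 25.54 = 19.16 mol
X remaining = 27.89 − 19.16 = 8.730 mol
mass = 8.730 × 301.60 = 2633 g

2630 g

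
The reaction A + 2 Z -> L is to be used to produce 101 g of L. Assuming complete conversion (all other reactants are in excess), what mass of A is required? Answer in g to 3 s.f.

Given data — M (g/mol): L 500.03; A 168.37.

34.0 g

n(L) = 101 / 500.03 = 0.2020 mol
n(A) = (1/1) × 0.2020 = 0.2020 mol
mass = 0.2020 × 168.37 = 34.01 g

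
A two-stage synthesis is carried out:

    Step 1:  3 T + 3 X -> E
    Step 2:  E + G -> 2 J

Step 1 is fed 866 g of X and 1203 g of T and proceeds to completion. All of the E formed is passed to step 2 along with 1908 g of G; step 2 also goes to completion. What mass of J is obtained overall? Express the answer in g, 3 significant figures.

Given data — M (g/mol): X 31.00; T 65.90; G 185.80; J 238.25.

2900 g

Step 1:
n(X) = 866.0 / 31.00 = 27.94 mol
n(T) = 1203 / 65.90 = 18.25 mol
n/ν for X = 27.94/3 = 9.313
n/ν for T = 18.25/3 = 6.083
Smallest n/ν is T → limiting reagent.
n(E) produced = (1/3) × 18.25 = 6.083 mol
Step 2:
n(E) available = 6.083 mol
n(G) = 1908 / 185.80 = 10.27 mol
n/ν for E = 6.083/1 = 6.083
n/ν for G = 10.27/1 = 10.27
Smallest n/ν is E → limiting reagent.
n(J) = (2/1) × 6.083 = 12.17 mol
mass = 12.17 × 238.25 = 2900 g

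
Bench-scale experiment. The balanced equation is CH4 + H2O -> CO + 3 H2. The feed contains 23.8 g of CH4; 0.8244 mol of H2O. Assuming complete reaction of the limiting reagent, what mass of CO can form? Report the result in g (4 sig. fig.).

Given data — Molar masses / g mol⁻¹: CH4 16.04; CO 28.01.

n(CH4) = 23.80 / 16.04 = 1.484 mol
n(H2O) = 0.8244 mol
n/ν for CH4 = 1.484/1 = 1.484
n/ν for H2O = 0.8244/1 = 0.8244
Smallest n/ν is H2O → limiting reagent.
n(CO) = (1/1) × 0.8244 = 0.8244 mol
mass = 0.8244 × 28.01 = 23.09 g

23.09 g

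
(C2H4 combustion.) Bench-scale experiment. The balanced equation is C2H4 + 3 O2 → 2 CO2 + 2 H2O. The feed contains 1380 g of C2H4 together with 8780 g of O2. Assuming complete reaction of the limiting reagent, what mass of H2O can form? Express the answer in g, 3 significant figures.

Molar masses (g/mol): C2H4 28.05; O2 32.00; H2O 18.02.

1770 g

n(C2H4) = 1380 / 28.05 = 49.20 mol
n(O2) = 8780 / 32.00 = 274.4 mol
n/ν for C2H4 = 49.20/1 = 49.20
n/ν for O2 = 274.4/3 = 91.47
Smallest n/ν is C2H4 → limiting reagent.
n(H2O) = (2/1) × 49.20 = 98.40 mol
mass = 98.40 × 18.02 = 1773 g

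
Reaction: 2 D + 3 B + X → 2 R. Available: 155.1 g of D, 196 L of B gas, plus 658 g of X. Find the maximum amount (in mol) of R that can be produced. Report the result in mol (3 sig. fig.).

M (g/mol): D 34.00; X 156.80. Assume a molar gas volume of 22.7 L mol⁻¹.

4.56 mol

n(D) = 155.1 / 34.00 = 4.562 mol
n(B) = 196.0 / 22.7 = 8.634 mol
n(X) = 658.0 / 156.80 = 4.196 mol
n/ν for D = 4.562/2 = 2.281
n/ν for B = 8.634/3 = 2.878
n/ν for X = 4.196/1 = 4.196
Smallest n/ν is D → limiting reagent.
n(R) = (2/2) × 4.562 = 4.562 mol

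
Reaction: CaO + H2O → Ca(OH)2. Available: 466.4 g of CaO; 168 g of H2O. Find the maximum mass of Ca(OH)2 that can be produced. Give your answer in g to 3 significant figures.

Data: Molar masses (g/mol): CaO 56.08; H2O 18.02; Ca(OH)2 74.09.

616 g

n(CaO) = 466.4 / 56.08 = 8.317 mol
n(H2O) = 168.0 / 18.02 = 9.323 mol
n/ν for CaO = 8.317/1 = 8.317
n/ν for H2O = 9.323/1 = 9.323
Smallest n/ν is CaO → limiting reagent.
n(Ca(OH)2) = (1/1) × 8.317 = 8.317 mol
mass = 8.317 × 74.09 = 616.2 g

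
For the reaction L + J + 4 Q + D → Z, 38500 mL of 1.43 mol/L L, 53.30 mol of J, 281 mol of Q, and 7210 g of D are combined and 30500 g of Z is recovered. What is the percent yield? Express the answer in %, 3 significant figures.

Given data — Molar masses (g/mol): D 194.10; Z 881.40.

n(L) = 1.43 × 38500/1000 = 55.06 mol
n(J) = 53.30 mol
n(Q) = 281.0 mol
n(D) = 7210 / 194.10 = 37.15 mol
n/ν for L = 55.06/1 = 55.06
n/ν for J = 53.30/1 = 53.30
n/ν for Q = 281.0/4 = 70.25
n/ν for D = 37.15/1 = 37.15
Smallest n/ν is D → limiting reagent.
theoretical n(Z) = (1/1) × 37.15 = 37.15 mol → 32740 g
% yield = 30500 / 32740 × 100 = 93.16 %

93.2 %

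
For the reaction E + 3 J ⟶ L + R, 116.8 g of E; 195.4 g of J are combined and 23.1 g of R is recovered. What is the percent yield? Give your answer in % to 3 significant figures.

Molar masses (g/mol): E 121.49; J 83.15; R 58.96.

n(E) = 116.8 / 121.49 = 0.9614 mol
n(J) = 195.4 / 83.15 = 2.350 mol
n/ν for E = 0.9614/1 = 0.9614
n/ν for J = 2.350/3 = 0.7833
Smallest n/ν is J → limiting reagent.
theoretical n(R) = (1/3) × 2.350 = 0.7833 mol → 46.18 g
% yield = 23.1 / 46.18 × 100 = 50.02 %

50.0 %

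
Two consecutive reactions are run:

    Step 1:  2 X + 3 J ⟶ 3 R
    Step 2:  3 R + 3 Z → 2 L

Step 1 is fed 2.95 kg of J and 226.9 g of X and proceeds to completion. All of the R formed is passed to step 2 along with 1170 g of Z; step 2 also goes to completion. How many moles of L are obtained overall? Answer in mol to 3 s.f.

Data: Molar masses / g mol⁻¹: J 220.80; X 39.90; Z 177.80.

4.39 mol

Step 1:
n(J) = 2.950×1000 / 220.80 = 13.36 mol
n(X) = 226.9 / 39.90 = 5.687 mol
n/ν for J = 13.36/3 = 4.453
n/ν for X = 5.687/2 = 2.844
Smallest n/ν is X → limiting reagent.
n(R) produced = (3/2) × 5.687 = 8.531 mol
Step 2:
n(R) available = 8.531 mol
n(Z) = 1170 / 177.80 = 6.580 mol
n/ν for R = 8.531/3 = 2.844
n/ν for Z = 6.580/3 = 2.193
Smallest n/ν is Z → limiting reagent.
n(L) = (2/3) × 6.580 = 4.387 mol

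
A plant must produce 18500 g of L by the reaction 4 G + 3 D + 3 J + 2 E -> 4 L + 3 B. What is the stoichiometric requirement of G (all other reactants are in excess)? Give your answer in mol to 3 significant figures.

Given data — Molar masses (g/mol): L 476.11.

38.9 mol

n(L) = 18500 / 476.11 = 38.86 mol
n(G) = (4/4) × 38.86 = 38.86 mol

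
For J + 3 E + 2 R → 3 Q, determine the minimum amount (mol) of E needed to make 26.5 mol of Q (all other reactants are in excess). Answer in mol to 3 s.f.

n(Q) = 26.50 mol
n(E) = (3/3) × 26.50 = 26.50 mol

26.5 mol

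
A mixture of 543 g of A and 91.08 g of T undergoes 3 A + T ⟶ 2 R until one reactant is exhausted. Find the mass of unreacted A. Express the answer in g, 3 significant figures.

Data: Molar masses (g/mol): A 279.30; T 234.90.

218 g

n(A) = 543.0 / 279.30 = 1.944 mol
n(T) = 91.08 / 234.90 = 0.3877 mol
n/ν → A: 0.6480, T: 0.3877; T is limiting.
A consumed = (3/1) × 0.3877 = 1.163 mol
A remaining = 1.944 − 1.163 = 0.7810 mol
mass = 0.7810 × 279.30 = 218.1 g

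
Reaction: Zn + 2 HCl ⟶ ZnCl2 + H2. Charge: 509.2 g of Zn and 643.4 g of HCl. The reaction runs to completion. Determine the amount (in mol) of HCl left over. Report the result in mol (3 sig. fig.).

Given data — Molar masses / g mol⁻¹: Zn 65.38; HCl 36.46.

2.07 mol

n(Zn) = 509.2 / 65.38 = 7.788 mol
n(HCl) = 643.4 / 36.46 = 17.65 mol
n/ν → Zn: 7.788, HCl: 8.825; Zn is limiting.
HCl consumed = (2/1) × 7.788 = 15.58 mol
HCl remaining = 17.65 − 15.58 = 2.070 mol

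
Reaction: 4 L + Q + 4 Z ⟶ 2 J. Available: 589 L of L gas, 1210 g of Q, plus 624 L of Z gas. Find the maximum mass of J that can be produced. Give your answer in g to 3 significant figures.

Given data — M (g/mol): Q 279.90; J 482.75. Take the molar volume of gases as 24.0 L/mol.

4170 g

n(L) = 589.0 / 24.0 = 24.54 mol
n(Q) = 1210 / 279.90 = 4.323 mol
n(Z) = 624.0 / 24.0 = 26.00 mol
n/ν → L: 6.135, Q: 4.323, Z: 6.500; Q is limiting.
n(J) = (2/1) × 4.323 = 8.646 mol
mass = 8.646 × 482.75 = 4174 g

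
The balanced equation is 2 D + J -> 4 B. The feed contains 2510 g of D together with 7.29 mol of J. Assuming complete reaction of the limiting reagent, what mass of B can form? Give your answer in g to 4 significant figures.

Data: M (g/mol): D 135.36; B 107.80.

3143 g

n(D) = 2510 / 135.36 = 18.54 mol
n(J) = 7.290 mol
n/ν → D: 9.270, J: 7.290; J is limiting.
n(B) = (4/1) × 7.290 = 29.16 mol
mass = 29.16 × 107.80 = 3143 g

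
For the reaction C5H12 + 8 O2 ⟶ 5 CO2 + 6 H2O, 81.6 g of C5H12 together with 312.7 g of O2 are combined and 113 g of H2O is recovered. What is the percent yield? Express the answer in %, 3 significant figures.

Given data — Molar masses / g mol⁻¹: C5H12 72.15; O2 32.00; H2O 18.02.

n(C5H12) = 81.60 / 72.15 = 1.131 mol
n(O2) = 312.7 / 32.00 = 9.772 mol
n/ν for C5H12 = 1.131/1 = 1.131
n/ν for O2 = 9.772/8 = 1.222
Smallest n/ν is C5H12 → limiting reagent.
theoretical n(H2O) = (6/1) × 1.131 = 6.786 mol → 122.3 g
% yield = 113 / 122.3 × 100 = 92.40 %

92.4 %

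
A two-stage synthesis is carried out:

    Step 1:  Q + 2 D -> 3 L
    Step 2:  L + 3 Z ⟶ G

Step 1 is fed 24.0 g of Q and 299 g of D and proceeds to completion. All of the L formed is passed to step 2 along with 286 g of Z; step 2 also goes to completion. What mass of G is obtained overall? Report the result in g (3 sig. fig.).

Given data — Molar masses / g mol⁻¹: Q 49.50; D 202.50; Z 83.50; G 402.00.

459 g

Step 1:
n(Q) = 24.00 / 49.50 = 0.4848 mol
n(D) = 299.0 / 202.50 = 1.477 mol
n/ν for Q = 0.4848/1 = 0.4848
n/ν for D = 1.477/2 = 0.7385
Smallest n/ν is Q → limiting reagent.
n(L) produced = (3/1) × 0.4848 = 1.454 mol
Step 2:
n(L) available = 1.454 mol
n(Z) = 286.0 / 83.50 = 3.425 mol
n/ν for L = 1.454/1 = 1.454
n/ν for Z = 3.425/3 = 1.142
Smallest n/ν is Z → limiting reagent.
n(G) = (1/3) × 3.425 = 1.142 mol
mass = 1.142 × 402.00 = 459.1 g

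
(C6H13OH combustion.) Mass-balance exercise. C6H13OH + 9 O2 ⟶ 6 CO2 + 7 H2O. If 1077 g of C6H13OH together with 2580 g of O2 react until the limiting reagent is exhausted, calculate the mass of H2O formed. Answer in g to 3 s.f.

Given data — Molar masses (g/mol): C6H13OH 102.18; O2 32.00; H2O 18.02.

n(C6H13OH) = 1077 / 102.18 = 10.54 mol
n(O2) = 2580 / 32.00 = 80.63 mol
n/ν → C6H13OH: 10.54, O2: 8.959; O2 is limiting.
n(H2O) = (7/9) × 80.63 = 62.71 mol
mass = 62.71 × 18.02 = 1130 g

1130 g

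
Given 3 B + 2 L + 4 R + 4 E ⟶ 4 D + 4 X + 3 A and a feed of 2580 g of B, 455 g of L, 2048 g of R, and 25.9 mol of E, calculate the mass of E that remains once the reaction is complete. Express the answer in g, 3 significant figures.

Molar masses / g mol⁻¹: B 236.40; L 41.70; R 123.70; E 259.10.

2940 g

n(B) = 2580 / 236.40 = 10.91 mol
n(L) = 455.0 / 41.70 = 10.91 mol
n(R) = 2048 / 123.70 = 16.56 mol
n(E) = 25.90 mol
n/ν for B = 10.91/3 = 3.637
n/ν for L = 10.91/2 = 5.455
n/ν for R = 16.56/4 = 4.140
n/ν for E = 25.90/4 = 6.475
Smallest n/ν is B → limiting reagent.
E consumed = (4/3) × 10.91 = 14.55 mol
E remaining = 25.90 − 14.55 = 11.35 mol
mass = 11.35 × 259.10 = 2941 g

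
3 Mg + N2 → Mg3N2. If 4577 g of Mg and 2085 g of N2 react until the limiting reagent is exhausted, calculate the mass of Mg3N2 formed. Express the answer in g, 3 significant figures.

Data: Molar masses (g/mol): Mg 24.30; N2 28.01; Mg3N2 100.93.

6340 g

n(Mg) = 4577 / 24.30 = 188.4 mol
n(N2) = 2085 / 28.01 = 74.44 mol
n/ν → Mg: 62.80, N2: 74.44; Mg is limiting.
n(Mg3N2) = (1/3) × 188.4 = 62.80 mol
mass = 62.80 × 100.93 = 6338 g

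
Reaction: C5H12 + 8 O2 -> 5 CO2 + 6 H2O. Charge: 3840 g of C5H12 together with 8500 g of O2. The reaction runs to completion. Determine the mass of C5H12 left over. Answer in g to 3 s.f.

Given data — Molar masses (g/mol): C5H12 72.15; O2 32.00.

n(C5H12) = 3840 / 72.15 = 53.22 mol
n(O2) = 8500 / 32.00 = 265.6 mol
n/ν for C5H12 = 53.22/1 = 53.22
n/ν for O2 = 265.6/8 = 33.20
Smallest n/ν is O2 → limiting reagent.
C5H12 consumed = (1/8) × 265.6 = 33.20 mol
C5H12 remaining = 53.22 − 33.20 = 20.02 mol
mass = 20.02 × 72.15 = 1444 g

1440 g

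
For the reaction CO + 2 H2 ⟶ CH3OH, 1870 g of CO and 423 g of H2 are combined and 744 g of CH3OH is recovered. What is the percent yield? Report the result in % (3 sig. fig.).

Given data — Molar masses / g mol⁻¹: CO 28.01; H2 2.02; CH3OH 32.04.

n(CO) = 1870 / 28.01 = 66.76 mol
n(H2) = 423.0 / 2.02 = 209.4 mol
n/ν for CO = 66.76/1 = 66.76
n/ν for H2 = 209.4/2 = 104.7
Smallest n/ν is CO → limiting reagent.
theoretical n(CH3OH) = (1/1) × 66.76 = 66.76 mol → 2139 g
% yield = 744 / 2139 × 100 = 34.78 %

34.8 %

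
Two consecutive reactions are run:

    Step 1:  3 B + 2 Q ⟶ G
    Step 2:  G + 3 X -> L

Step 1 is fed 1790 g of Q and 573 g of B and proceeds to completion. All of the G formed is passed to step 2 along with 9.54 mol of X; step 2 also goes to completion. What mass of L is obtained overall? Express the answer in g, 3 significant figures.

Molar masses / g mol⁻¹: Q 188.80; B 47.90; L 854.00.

2720 g

Step 1:
n(Q) = 1790 / 188.80 = 9.481 mol
n(B) = 573.0 / 47.90 = 11.96 mol
n/ν for Q = 9.481/2 = 4.741
n/ν for B = 11.96/3 = 3.987
Smallest n/ν is B → limiting reagent.
n(G) produced = (1/3) × 11.96 = 3.987 mol
Step 2:
n(G) available = 3.987 mol
n(X) = 9.540 mol
n/ν for G = 3.987/1 = 3.987
n/ν for X = 9.540/3 = 3.180
Smallest n/ν is X → limiting reagent.
n(L) = (1/3) × 9.540 = 3.180 mol
mass = 3.180 × 854.00 = 2716 g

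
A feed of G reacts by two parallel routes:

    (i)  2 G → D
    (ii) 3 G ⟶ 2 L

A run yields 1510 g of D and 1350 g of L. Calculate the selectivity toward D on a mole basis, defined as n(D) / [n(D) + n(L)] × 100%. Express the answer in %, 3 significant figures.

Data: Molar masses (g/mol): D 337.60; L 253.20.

45.6 %

n(D) = 1510 / 337.60 = 4.473 mol
n(L) = 1350 / 253.20 = 5.332 mol
selectivity = 4.473/(4.473+5.332) × 100 = 45.62 %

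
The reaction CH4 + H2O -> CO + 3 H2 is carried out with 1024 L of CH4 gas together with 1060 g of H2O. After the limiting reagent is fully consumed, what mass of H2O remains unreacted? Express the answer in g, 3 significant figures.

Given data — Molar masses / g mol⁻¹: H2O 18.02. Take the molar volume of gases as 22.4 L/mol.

n(CH4) = 1024 / 22.4 = 45.71 mol
n(H2O) = 1060 / 18.02 = 58.82 mol
n/ν for CH4 = 45.71/1 = 45.71
n/ν for H2O = 58.82/1 = 58.82
Smallest n/ν is CH4 → limiting reagent.
H2O consumed = (1/1) × 45.71 = 45.71 mol
H2O remaining = 58.82 − 45.71 = 13.11 mol
mass = 13.11 × 18.02 = 236.2 g

236 g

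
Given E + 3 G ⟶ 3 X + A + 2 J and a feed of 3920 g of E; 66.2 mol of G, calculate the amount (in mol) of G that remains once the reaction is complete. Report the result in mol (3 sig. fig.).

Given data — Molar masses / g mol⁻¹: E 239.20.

n(E) = 3920 / 239.20 = 16.39 mol
n(G) = 66.20 mol
n/ν for E = 16.39/1 = 16.39
n/ν for G = 66.20/3 = 22.07
Smallest n/ν is E → limiting reagent.
G consumed = (3/1) × 16.39 = 49.17 mol
G remaining = 66.20 − 49.17 = 17.03 mol

17.0 mol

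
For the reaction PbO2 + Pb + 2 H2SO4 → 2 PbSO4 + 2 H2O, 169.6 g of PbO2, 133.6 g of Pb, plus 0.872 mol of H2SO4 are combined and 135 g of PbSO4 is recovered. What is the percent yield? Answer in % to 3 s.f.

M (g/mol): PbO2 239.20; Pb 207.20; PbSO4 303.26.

n(PbO2) = 169.6 / 239.20 = 0.7090 mol
n(Pb) = 133.6 / 207.20 = 0.6448 mol
n(H2SO4) = 0.8720 mol
n/ν → PbO2: 0.7090, Pb: 0.6448, H2SO4: 0.4360; H2SO4 is limiting.
theoretical n(PbSO4) = (2/2) × 0.8720 = 0.8720 mol → 264.4 g
% yield = 135 / 264.4 × 100 = 51.06 %

51.1 %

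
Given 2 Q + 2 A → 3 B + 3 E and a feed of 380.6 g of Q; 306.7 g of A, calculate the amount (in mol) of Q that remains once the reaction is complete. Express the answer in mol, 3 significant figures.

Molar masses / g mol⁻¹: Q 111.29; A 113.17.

0.710 mol

n(Q) = 380.6 / 111.29 = 3.420 mol
n(A) = 306.7 / 113.17 = 2.710 mol
n/ν → Q: 1.710, A: 1.355; A is limiting.
Q consumed = (2/2) × 2.710 = 2.710 mol
Q remaining = 3.420 − 2.710 = 0.7100 mol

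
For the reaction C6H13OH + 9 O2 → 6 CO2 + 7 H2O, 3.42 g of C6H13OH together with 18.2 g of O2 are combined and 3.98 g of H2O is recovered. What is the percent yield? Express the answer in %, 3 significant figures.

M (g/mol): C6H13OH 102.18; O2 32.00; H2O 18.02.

n(C6H13OH) = 3.420 / 102.18 = 0.03347 mol
n(O2) = 18.20 / 32.00 = 0.5688 mol
n/ν for C6H13OH = 0.03347/1 = 0.03347
n/ν for O2 = 0.5688/9 = 0.06320
Smallest n/ν is C6H13OH → limiting reagent.
theoretical n(H2O) = (7/1) × 0.03347 = 0.2343 mol → 4.222 g
% yield = 3.98 / 4.222 × 100 = 94.27 %

94.3 %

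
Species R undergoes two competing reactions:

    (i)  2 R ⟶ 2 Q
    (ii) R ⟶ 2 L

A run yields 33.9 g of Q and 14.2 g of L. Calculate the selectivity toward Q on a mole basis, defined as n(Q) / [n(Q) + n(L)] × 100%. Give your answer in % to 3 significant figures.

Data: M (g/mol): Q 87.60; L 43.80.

54.4 %

n(Q) = 33.9 / 87.60 = 0.3870 mol
n(L) = 14.2 / 43.80 = 0.3242 mol
selectivity = 0.3870/(0.3870+0.3242) × 100 = 54.42 %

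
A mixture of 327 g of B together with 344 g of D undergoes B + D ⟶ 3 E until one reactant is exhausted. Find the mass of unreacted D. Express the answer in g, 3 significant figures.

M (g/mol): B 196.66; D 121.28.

n(B) = 327.0 / 196.66 = 1.663 mol
n(D) = 344.0 / 121.28 = 2.836 mol
n/ν for B = 1.663/1 = 1.663
n/ν for D = 2.836/1 = 2.836
Smallest n/ν is B → limiting reagent.
D consumed = (1/1) × 1.663 = 1.663 mol
D remaining = 2.836 − 1.663 = 1.173 mol
mass = 1.173 × 121.28 = 142.3 g

142 g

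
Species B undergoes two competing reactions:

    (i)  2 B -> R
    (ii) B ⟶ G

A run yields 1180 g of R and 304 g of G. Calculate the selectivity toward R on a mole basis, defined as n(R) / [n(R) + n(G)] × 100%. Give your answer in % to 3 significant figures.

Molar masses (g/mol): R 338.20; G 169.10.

66.0 %

n(R) = 1180 / 338.20 = 3.489 mol
n(G) = 304 / 169.10 = 1.798 mol
selectivity = 3.489/(3.489+1.798) × 100 = 65.99 %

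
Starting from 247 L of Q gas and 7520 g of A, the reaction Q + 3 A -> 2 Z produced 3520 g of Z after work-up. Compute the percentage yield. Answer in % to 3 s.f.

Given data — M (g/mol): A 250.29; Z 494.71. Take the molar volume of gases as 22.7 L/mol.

35.5 %

n(Q) = 247.0 / 22.7 = 10.88 mol
n(A) = 7520 / 250.29 = 30.05 mol
n/ν → Q: 10.88, A: 10.02; A is limiting.
theoretical n(Z) = (2/3) × 30.05 = 20.03 mol → 9909 g
% yield = 3520 / 9909 × 100 = 35.52 %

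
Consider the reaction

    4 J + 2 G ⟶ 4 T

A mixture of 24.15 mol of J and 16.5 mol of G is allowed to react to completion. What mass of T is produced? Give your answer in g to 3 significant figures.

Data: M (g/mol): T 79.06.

n(J) = 24.15 mol
n(G) = 16.50 mol
n/ν for J = 24.15/4 = 6.038
n/ν for G = 16.50/2 = 8.250
Smallest n/ν is J → limiting reagent.
n(T) = (4/4) × 24.15 = 24.15 mol
mass = 24.15 × 79.06 = 1909 g

1910 g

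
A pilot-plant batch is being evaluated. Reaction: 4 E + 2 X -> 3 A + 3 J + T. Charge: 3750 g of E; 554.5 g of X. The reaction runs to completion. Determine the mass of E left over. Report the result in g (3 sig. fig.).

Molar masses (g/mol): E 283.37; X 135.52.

1430 g

n(E) = 3750 / 283.37 = 13.23 mol
n(X) = 554.5 / 135.52 = 4.092 mol
n/ν for E = 13.23/4 = 3.308
n/ν for X = 4.092/2 = 2.046
Smallest n/ν is X → limiting reagent.
E consumed = (4/2) × 4.092 = 8.184 mol
E remaining = 13.23 − 8.184 = 5.046 mol
mass = 5.046 × 283.37 = 1430 g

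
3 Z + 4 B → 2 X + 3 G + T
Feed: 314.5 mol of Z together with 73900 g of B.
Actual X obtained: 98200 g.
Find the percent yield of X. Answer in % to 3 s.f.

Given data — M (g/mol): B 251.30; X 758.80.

88.0 %

n(Z) = 314.5 mol
n(B) = 73900 / 251.30 = 294.1 mol
n/ν for Z = 314.5/3 = 104.8
n/ν for B = 294.1/4 = 73.53
Smallest n/ν is B → limiting reagent.
theoretical n(X) = (2/4) × 294.1 = 147.1 mol → 111600 g
% yield = 98200 / 111600 × 100 = 87.99 %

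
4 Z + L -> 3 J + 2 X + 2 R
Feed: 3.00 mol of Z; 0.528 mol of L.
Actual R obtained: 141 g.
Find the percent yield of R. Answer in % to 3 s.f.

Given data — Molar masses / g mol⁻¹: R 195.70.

n(Z) = 3.000 mol
n(L) = 0.5280 mol
n/ν for Z = 3.000/4 = 0.7500
n/ν for L = 0.5280/1 = 0.5280
Smallest n/ν is L → limiting reagent.
theoretical n(R) = (2/1) × 0.5280 = 1.056 mol → 206.7 g
% yield = 141 / 206.7 × 100 = 68.21 %

68.2 %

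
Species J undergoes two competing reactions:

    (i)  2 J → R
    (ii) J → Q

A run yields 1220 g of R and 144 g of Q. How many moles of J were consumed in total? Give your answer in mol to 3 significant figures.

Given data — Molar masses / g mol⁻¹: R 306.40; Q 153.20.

n(R) = 1220 / 306.40 = 3.982 mol
n(Q) = 144 / 153.20 = 0.9399 mol
n(J) via (i) = (2/1)×3.982 = 7.964 mol
n(J) via (ii) = (1/1)×0.9399 = 0.9399 mol
total n(J) = 7.964 + 0.9399 = 8.904 mol

8.90 mol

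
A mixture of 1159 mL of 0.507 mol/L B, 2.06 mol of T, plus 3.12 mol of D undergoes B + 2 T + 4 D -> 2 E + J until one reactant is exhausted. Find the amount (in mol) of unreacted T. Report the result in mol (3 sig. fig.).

n(B) = 0.507 × 1159/1000 = 0.5876 mol
n(T) = 2.060 mol
n(D) = 3.120 mol
n/ν for B = 0.5876/1 = 0.5876
n/ν for T = 2.060/2 = 1.030
n/ν for D = 3.120/4 = 0.7800
Smallest n/ν is B → limiting reagent.
T consumed = (2/1) × 0.5876 = 1.175 mol
T remaining = 2.060 − 1.175 = 0.8850 mol

0.885 mol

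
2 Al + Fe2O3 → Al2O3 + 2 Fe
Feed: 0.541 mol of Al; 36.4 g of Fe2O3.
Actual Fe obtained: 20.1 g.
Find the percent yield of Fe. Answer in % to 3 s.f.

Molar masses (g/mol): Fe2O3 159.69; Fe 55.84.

n(Al) = 0.5410 mol
n(Fe2O3) = 36.40 / 159.69 = 0.2279 mol
n/ν for Al = 0.5410/2 = 0.2705
n/ν for Fe2O3 = 0.2279/1 = 0.2279
Smallest n/ν is Fe2O3 → limiting reagent.
theoretical n(Fe) = (2/1) × 0.2279 = 0.4558 mol → 25.45 g
% yield = 20.1 / 25.45 × 100 = 78.98 %

79.0 %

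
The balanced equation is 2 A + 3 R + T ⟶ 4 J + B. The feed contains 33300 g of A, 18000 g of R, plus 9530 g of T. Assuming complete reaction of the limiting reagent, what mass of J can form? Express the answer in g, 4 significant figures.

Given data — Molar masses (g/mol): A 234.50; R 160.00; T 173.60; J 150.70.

22610 g

n(A) = 33300 / 234.50 = 142.0 mol
n(R) = 18000 / 160.00 = 112.5 mol
n(T) = 9530 / 173.60 = 54.90 mol
n/ν for A = 142.0/2 = 71.00
n/ν for R = 112.5/3 = 37.50
n/ν for T = 54.90/1 = 54.90
Smallest n/ν is R → limiting reagent.
n(J) = (4/3) × 112.5 = 150.0 mol
mass = 150.0 × 150.70 = 22610 g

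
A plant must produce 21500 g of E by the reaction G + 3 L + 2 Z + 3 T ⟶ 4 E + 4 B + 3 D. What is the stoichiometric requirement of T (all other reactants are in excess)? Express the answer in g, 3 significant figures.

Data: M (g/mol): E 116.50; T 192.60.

26700 g

n(E) = 21500 / 116.50 = 184.5 mol
n(T) = (3/4) × 184.5 = 138.4 mol
mass = 138.4 × 192.60 = 26660 g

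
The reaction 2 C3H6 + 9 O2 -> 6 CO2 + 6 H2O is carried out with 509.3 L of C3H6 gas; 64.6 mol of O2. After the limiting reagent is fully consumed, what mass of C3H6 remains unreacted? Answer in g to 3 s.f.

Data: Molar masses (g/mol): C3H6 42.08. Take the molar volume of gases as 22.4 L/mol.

353 g

n(C3H6) = 509.3 / 22.4 = 22.74 mol
n(O2) = 64.60 mol
n/ν for C3H6 = 22.74/2 = 11.37
n/ν for O2 = 64.60/9 = 7.178
Smallest n/ν is O2 → limiting reagent.
C3H6 consumed = (2/9) × 64.60 = 14.36 mol
C3H6 remaining = 22.74 − 14.36 = 8.380 mol
mass = 8.380 × 42.08 = 352.6 g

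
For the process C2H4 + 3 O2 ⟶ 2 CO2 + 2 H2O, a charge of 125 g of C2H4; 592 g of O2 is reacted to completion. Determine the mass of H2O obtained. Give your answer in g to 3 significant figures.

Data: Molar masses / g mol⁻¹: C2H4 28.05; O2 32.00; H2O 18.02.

161 g

n(C2H4) = 125.0 / 28.05 = 4.456 mol
n(O2) = 592.0 / 32.00 = 18.50 mol
n/ν for C2H4 = 4.456/1 = 4.456
n/ν for O2 = 18.50/3 = 6.167
Smallest n/ν is C2H4 → limiting reagent.
n(H2O) = (2/1) × 4.456 = 8.912 mol
mass = 8.912 × 18.02 = 160.6 g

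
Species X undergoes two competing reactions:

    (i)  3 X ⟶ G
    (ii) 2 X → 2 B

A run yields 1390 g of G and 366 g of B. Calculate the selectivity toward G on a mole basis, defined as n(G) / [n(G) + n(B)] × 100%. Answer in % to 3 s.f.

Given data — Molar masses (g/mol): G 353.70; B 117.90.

55.9 %

n(G) = 1390 / 353.70 = 3.930 mol
n(B) = 366 / 117.90 = 3.104 mol
selectivity = 3.930/(3.930+3.104) × 100 = 55.87 %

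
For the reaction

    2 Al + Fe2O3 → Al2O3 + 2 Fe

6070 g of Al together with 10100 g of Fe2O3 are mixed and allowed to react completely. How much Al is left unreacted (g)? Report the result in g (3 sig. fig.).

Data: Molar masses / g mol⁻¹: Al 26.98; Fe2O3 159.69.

2660 g

n(Al) = 6070 / 26.98 = 225.0 mol
n(Fe2O3) = 10100 / 159.69 = 63.25 mol
n/ν for Al = 225.0/2 = 112.5
n/ν for Fe2O3 = 63.25/1 = 63.25
Smallest n/ν is Fe2O3 → limiting reagent.
Al consumed = (2/1) × 63.25 = 126.5 mol
Al remaining = 225.0 − 126.5 = 98.50 mol
mass = 98.50 × 26.98 = 2658 g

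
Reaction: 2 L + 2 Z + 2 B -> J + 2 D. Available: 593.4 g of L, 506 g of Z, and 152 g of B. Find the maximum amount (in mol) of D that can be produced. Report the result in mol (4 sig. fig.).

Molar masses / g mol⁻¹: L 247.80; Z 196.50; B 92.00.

n(L) = 593.4 / 247.80 = 2.395 mol
n(Z) = 506.0 / 196.50 = 2.575 mol
n(B) = 152.0 / 92.00 = 1.652 mol
n/ν for L = 2.395/2 = 1.198
n/ν for Z = 2.575/2 = 1.288
n/ν for B = 1.652/2 = 0.8260
Smallest n/ν is B → limiting reagent.
n(D) = (2/2) × 1.652 = 1.652 mol

1.652 mol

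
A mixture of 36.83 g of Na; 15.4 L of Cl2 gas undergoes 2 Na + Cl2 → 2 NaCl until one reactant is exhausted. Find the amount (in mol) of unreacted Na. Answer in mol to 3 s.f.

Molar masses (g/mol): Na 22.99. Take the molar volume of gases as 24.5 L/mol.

0.345 mol

n(Na) = 36.83 / 22.99 = 1.602 mol
n(Cl2) = 15.40 / 24.5 = 0.6286 mol
n/ν for Na = 1.602/2 = 0.8010
n/ν for Cl2 = 0.6286/1 = 0.6286
Smallest n/ν is Cl2 → limiting reagent.
Na consumed = (2/1) × 0.6286 = 1.257 mol
Na remaining = 1.602 − 1.257 = 0.3450 mol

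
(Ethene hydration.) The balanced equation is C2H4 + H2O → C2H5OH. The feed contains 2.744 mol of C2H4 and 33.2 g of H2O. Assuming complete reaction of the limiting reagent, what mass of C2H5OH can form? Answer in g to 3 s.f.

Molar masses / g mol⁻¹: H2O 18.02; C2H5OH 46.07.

84.9 g

n(C2H4) = 2.744 mol
n(H2O) = 33.20 / 18.02 = 1.842 mol
n/ν → C2H4: 2.744, H2O: 1.842; H2O is limiting.
n(C2H5OH) = (1/1) × 1.842 = 1.842 mol
mass = 1.842 × 46.07 = 84.86 g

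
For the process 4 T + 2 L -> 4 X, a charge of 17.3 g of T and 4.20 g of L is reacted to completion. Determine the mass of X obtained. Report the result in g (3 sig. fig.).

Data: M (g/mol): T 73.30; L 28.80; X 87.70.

20.7 g

n(T) = 17.30 / 73.30 = 0.2360 mol
n(L) = 4.200 / 28.80 = 0.1458 mol
n/ν for T = 0.2360/4 = 0.05900
n/ν for L = 0.1458/2 = 0.07290
Smallest n/ν is T → limiting reagent.
n(X) = (4/4) × 0.2360 = 0.2360 mol
mass = 0.2360 × 87.70 = 20.70 g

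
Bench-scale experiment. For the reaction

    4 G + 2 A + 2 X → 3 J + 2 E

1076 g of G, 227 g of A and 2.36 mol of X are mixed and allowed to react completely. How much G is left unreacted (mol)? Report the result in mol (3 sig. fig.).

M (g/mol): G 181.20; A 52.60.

1.22 mol

n(G) = 1076 / 181.20 = 5.938 mol
n(A) = 227.0 / 52.60 = 4.316 mol
n(X) = 2.360 mol
n/ν for G = 5.938/4 = 1.485
n/ν for A = 4.316/2 = 2.158
n/ν for X = 2.360/2 = 1.180
Smallest n/ν is X → limiting reagent.
G consumed = (4/2) × 2.360 = 4.720 mol
G remaining = 5.938 − 4.720 = 1.218 mol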